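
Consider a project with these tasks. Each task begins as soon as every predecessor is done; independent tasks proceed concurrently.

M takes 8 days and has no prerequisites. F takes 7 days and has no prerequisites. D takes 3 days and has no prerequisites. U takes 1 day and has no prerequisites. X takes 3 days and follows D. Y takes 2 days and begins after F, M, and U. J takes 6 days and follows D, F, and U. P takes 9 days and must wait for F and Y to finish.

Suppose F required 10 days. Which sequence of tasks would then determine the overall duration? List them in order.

As given, the longest chain is M→Y→P = 8+2+9 = 19, so the finish is 19 days.
The longest path through F is only 18 days, so F has float 1.
The binding chain switches to F→Y→P = 10+2+9 = 21; finish 21 days.

F, Y, P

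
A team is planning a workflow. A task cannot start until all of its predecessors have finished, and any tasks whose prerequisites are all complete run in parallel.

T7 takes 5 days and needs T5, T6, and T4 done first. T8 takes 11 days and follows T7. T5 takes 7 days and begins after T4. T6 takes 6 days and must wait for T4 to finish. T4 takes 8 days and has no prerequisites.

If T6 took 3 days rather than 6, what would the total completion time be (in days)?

31

Critical path before the change: T4→T5→T7→T8 = 8+7+5+11 = 31 giving 31 days.
T6 is off the critical path — its longest chain is 30 days, giving 1 of slack.
No other chain overtakes it, so the finish is 31 days.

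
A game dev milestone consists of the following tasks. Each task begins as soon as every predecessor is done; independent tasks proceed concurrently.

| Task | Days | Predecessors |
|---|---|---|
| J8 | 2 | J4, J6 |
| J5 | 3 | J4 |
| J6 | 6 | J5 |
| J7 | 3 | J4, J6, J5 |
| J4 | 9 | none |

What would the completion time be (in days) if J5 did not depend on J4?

Before: longest chain J4→J5→J6→J7 = 9+3+6+3 = 21, finish 21.
Without J4→J5, J5's earliest start moves from 9 to 0.
New critical path: J4→J7 = 9+3 = 12 ⇒ 12 days.

12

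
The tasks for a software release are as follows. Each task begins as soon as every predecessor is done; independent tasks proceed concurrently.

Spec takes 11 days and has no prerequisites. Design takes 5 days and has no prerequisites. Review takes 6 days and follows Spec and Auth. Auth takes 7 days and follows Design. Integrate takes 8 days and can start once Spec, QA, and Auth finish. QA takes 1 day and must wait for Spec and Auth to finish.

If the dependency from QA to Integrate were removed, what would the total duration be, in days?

20

Original critical path: Design→Auth→QA→Integrate = 5+7+1+8 = 21 ⇒ 21 days.
Without QA→Integrate, Integrate's earliest start moves from 13 to 12.
The longest chain is now Design→Auth→Integrate = 5+7+8 = 20, so the software release takes 20 days.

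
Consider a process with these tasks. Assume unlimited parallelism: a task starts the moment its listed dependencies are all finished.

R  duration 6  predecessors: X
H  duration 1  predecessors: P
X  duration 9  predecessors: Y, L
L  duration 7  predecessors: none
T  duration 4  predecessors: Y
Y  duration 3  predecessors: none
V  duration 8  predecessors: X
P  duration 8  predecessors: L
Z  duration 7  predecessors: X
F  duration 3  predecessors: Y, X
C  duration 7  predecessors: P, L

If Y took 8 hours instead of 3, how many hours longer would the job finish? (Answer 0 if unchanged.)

Actual critical path: L→X→V = 7+9+8 = 24 ⇒ 24 hours.
The longest path through Y is only 20 hours, so Y has float 4.
The binding chain switches to Y→X→V = 8+9+8 = 25; finish 25 hours.
Change in finish: 25 − 24 = +1 hours.

1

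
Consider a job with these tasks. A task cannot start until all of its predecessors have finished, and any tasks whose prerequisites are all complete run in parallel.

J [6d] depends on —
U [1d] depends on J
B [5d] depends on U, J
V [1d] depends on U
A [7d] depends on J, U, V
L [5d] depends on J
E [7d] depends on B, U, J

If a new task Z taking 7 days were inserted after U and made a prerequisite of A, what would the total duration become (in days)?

Originally the job takes 19 days.
With Z inserted, A now waits for max(J, U, V, Z).
New critical path: J→U→Z→A = 6+1+7+7 = 21 ⇒ 21 days.

21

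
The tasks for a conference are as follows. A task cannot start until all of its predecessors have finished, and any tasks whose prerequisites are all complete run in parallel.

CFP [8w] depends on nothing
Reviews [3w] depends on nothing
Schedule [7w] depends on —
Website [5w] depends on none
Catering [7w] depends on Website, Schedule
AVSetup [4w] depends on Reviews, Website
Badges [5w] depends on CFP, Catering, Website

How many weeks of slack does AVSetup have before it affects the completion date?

Schedule→Catering→Badges = 7+7+5 = 19 sets the makespan at 19 weeks.
Longest path through AVSetup: 9 weeks (earliest finish 9, latest finish 19).
Float = 19 − 9 = 10.

10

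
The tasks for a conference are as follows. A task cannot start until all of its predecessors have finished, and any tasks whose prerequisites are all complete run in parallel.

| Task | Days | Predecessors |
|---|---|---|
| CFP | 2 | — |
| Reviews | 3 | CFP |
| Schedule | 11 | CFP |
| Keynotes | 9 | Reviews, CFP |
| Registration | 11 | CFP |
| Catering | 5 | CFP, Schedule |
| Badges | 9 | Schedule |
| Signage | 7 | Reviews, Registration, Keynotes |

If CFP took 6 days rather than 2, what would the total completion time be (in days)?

26

Actual critical path: CFP→Schedule→Badges = 2+11+9 = 22 ⇒ 22 days.
Since CFP is critical, the +4 change carries straight to that chain (now 26 days).
That remains the longest chain; total 26 days.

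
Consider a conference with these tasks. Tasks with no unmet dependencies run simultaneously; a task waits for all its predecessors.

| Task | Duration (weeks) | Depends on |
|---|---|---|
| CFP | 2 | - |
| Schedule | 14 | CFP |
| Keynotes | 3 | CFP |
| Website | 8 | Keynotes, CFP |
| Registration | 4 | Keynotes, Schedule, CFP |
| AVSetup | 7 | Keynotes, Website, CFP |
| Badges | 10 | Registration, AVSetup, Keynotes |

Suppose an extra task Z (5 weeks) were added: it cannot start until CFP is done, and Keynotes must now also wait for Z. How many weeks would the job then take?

Originally the job takes 30 weeks.
With Z inserted, Keynotes now waits for max(CFP, Z).
New critical path: CFP→Z→Keynotes→Website→AVSetup→Badges = 2+5+3+8+7+10 = 35 ⇒ 35 weeks.

35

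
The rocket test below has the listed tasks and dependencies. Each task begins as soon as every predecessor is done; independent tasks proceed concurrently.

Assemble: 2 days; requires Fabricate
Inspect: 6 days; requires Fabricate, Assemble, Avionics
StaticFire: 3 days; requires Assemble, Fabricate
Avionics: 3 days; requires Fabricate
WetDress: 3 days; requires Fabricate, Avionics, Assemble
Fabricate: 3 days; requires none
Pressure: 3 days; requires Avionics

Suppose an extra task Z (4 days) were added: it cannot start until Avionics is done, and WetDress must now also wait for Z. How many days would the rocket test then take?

Originally the rocket test takes 12 days.
With Z inserted, WetDress now waits for max(Fabricate, Avionics, Assemble, Z).
New critical path: Fabricate→Avionics→Z→WetDress = 3+3+4+3 = 13 ⇒ 13 days.

13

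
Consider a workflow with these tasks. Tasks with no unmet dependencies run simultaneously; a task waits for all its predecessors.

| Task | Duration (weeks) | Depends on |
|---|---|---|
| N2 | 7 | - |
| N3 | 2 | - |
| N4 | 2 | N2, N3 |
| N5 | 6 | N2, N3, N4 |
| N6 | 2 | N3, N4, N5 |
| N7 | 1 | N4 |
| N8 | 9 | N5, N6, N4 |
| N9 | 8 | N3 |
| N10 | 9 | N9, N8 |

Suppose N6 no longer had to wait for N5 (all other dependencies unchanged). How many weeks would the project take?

33

Original critical path: N2→N4→N5→N6→N8→N10 = 7+2+6+2+9+9 = 35 ⇒ 35 weeks.
Without N5→N6, N6's earliest start moves from 15 to 9.
After: N2→N4→N5→N8→N10 = 7+2+6+9+9 = 33 → 33 weeks.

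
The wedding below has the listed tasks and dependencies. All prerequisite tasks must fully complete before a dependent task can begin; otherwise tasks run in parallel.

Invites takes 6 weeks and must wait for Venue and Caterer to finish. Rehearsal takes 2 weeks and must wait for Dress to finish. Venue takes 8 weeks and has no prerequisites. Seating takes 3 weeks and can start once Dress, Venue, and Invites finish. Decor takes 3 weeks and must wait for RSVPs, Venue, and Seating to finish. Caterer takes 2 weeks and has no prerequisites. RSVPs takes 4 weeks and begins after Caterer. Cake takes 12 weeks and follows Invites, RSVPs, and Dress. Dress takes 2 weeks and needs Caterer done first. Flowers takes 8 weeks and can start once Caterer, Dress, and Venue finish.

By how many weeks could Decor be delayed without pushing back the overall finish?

Venue→Invites→Cake = 8+6+12 = 26 sets the makespan at 26 weeks.
The longest chain containing Decor totals 20 weeks.
So Decor can slip 26 − 20 = 6 weeks.

6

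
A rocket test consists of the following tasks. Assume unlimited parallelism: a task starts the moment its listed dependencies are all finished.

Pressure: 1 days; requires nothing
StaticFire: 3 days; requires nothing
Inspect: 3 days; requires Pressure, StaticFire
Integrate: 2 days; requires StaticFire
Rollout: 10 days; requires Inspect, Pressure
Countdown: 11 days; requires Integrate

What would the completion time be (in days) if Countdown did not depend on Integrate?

Before: longest chain StaticFire→Inspect→Rollout = 3+3+10 = 16, finish 16.
Without Integrate→Countdown, Countdown's earliest start moves from 5 to 0.
The longest chain is now StaticFire→Inspect→Rollout = 3+3+10 = 16, so the job takes 16 days.

16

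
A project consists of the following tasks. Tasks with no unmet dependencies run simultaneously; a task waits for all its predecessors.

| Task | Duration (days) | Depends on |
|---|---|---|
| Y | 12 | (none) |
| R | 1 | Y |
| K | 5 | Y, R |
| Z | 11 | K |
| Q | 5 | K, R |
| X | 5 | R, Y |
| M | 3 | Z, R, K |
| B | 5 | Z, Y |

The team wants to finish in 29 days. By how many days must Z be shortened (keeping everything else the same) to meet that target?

5

Current finish: 34 days; target: 29.
Z is on every critical path, so each day cut from Z cuts the finish by one (this holds down to a finish of 24).
Need 34 − 29 = 5 days off Z → Z becomes 6 days, finish becomes 29.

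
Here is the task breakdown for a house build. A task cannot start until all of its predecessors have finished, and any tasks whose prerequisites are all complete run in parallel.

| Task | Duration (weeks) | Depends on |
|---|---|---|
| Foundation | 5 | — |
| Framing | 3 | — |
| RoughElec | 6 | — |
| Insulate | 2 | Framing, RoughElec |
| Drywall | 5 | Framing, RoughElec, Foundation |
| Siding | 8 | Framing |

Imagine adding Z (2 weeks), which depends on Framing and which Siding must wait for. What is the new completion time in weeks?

13

Originally the job takes 11 weeks.
With Z inserted, Siding now waits for max(Framing, Z).
New critical path: Framing→Z→Siding = 3+2+8 = 13 ⇒ 13 weeks.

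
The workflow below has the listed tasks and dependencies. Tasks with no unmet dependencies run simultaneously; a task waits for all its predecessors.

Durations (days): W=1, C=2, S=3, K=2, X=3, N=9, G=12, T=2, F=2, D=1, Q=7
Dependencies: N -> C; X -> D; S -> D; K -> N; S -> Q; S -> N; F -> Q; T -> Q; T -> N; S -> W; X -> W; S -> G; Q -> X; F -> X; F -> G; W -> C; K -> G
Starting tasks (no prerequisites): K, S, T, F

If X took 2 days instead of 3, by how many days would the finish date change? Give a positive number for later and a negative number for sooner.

Baseline: S→Q→X→W→C = 3+7+3+1+2 = 16 → 16 days.
Since X is critical, the -1 change carries straight to that chain (now 15 days).
No other chain overtakes it, so the finish is 15 days.
Change in finish: 15 − 16 = -1 days.

-1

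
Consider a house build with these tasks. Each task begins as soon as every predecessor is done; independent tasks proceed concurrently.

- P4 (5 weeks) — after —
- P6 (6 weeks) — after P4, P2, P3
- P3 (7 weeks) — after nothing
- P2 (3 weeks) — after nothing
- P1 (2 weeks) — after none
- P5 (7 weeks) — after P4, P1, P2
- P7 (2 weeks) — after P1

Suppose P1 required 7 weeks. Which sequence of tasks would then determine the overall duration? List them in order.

Baseline: P3→P6 = 7+6 = 13 → 13 weeks.
The longest path through P1 is only 9 weeks, so P1 has float 4.
The binding chain switches to P1→P5 = 7+7 = 14; finish 14 weeks.

P1, P5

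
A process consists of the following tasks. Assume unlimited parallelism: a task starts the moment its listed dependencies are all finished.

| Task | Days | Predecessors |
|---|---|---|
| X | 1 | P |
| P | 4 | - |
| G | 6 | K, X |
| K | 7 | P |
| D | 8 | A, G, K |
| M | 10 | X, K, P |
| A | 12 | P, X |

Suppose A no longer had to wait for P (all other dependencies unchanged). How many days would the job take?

With the dependency in place, P→X→A→D = 4+1+12+8 = 25 sets the finish at 25 days.
Dropping P→A doesn't change A's earliest start (5); another predecessor still binds.
The longest chain is now P→X→A→D = 4+1+12+8 = 25, so the job takes 25 days.

25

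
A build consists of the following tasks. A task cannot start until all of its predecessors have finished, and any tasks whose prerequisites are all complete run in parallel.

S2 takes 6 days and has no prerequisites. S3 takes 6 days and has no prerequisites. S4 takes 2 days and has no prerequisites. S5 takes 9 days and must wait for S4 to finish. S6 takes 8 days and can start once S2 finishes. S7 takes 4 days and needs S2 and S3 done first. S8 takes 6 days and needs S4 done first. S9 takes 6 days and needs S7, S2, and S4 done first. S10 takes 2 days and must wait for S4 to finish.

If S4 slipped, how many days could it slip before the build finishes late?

5

Critical path: S2→S7→S9 = 6+4+6 = 16, so the finish is 16 days.
S4 finishes as early as 2 and must finish by 7.
Float = 16 − 11 = 5.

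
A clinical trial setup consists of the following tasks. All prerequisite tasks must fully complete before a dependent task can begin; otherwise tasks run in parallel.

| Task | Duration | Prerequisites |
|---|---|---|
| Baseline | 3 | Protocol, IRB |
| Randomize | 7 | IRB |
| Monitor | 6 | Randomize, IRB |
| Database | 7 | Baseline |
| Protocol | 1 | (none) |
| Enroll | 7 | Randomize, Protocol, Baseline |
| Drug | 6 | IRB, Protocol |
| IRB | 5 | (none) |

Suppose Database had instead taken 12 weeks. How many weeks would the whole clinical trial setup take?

20

Baseline: IRB→Randomize→Enroll = 5+7+7 = 19 → 19 weeks.
The longest path through Database is only 15 weeks, so Database has float 4.
The binding chain switches to IRB→Baseline→Database = 5+3+12 = 20; finish 20 weeks.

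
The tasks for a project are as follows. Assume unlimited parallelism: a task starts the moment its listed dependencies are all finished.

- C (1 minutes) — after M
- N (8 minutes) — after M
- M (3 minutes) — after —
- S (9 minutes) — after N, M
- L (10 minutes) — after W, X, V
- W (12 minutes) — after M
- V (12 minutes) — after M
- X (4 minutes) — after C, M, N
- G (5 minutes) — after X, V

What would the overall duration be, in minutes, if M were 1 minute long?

Critical path before the change: M→W→L = 3+12+10 = 25 giving 25 minutes.
Since M is critical, the -2 change carries straight to that chain (now 23 minutes).
That remains the longest chain; total 23 minutes.

23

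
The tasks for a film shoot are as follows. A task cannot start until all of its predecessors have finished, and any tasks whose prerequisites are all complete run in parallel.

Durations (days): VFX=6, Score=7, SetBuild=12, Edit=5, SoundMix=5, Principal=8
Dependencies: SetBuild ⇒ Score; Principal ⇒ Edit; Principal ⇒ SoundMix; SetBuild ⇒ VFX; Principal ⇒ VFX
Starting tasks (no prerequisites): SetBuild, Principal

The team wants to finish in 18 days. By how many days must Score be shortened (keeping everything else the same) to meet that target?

Current finish: 19 days; target: 18.
Score is on every critical path, so each day cut from Score cuts the finish by one (this holds down to a finish of 18).
Need 19 − 18 = 1 day off Score → Score becomes 6 days, finish becomes 18.

1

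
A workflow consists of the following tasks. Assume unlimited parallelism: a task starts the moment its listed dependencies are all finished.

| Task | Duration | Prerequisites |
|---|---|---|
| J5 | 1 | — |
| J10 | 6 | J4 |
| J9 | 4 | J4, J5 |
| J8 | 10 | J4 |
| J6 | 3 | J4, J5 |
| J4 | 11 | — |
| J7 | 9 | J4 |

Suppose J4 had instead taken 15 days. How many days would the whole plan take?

The binding path is J4→J8 = 11+10 = 21; finish at 21 days.
Since J4 is critical, the +4 change carries straight to that chain (now 25 days).
No other chain overtakes it, so the finish is 25 days.

25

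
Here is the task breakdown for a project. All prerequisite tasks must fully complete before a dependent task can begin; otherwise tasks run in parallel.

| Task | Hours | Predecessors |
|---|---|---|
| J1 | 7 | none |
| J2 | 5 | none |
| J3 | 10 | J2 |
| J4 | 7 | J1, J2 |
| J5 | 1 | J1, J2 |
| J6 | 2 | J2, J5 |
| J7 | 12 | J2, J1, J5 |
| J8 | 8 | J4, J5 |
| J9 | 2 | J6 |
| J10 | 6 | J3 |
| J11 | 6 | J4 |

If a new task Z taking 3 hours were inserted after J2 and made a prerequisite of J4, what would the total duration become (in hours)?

23

Originally the project takes 22 hours.
With Z inserted, J4 now waits for max(J1, J2, Z).
New critical path: J2→Z→J4→J8 = 5+3+7+8 = 23 ⇒ 23 hours.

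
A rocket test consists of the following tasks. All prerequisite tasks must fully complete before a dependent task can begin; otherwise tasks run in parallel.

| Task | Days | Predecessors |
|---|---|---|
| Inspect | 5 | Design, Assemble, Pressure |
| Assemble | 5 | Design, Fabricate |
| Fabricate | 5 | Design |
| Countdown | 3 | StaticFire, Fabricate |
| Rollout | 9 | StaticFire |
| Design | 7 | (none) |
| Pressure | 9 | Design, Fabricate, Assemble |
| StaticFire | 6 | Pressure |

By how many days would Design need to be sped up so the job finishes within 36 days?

Current finish: 41 days; target: 36.
Design is on every critical path, so each day cut from Design cuts the finish by one (this holds down to a finish of 35).
Need 41 − 36 = 5 days off Design → Design becomes 2 days, finish becomes 36.

5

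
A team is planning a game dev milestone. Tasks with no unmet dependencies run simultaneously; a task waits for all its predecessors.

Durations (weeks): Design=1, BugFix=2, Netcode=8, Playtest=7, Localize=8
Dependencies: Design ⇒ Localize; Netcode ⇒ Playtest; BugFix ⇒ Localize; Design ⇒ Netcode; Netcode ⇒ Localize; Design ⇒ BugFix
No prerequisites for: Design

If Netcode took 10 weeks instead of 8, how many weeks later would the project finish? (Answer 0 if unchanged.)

2

Critical path before the change: Design→Netcode→Localize = 1+8+8 = 17 giving 17 weeks.
Netcode lies on that path, so at 10 weeks the path becomes 19 weeks.
That remains the longest chain; total 19 weeks.
Change in finish: 19 − 17 = +2 weeks.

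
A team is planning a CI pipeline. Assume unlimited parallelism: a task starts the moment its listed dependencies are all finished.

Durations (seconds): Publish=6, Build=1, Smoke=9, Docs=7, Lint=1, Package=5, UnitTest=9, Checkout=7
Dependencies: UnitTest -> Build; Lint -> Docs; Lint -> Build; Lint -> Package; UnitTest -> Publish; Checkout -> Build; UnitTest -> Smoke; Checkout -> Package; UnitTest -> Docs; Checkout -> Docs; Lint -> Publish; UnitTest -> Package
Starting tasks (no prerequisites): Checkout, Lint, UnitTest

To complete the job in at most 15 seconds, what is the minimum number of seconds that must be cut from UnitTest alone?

3

Current finish: 18 seconds; target: 15.
UnitTest is on every critical path, so each second cut from UnitTest cuts the finish by one (this holds down to a finish of 14).
Need 18 − 15 = 3 seconds off UnitTest → UnitTest becomes 6 seconds, finish becomes 15.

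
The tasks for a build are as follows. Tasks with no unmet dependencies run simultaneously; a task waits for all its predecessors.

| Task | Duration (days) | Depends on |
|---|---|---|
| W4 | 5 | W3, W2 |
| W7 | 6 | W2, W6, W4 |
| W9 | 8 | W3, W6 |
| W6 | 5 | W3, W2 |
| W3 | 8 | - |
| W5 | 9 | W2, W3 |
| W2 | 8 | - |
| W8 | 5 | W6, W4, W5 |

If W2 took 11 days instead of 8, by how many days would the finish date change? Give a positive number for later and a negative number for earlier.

Critical path before the change: W2→W5→W8 = 8+9+5 = 22 giving 22 days.
Since W2 is critical, the +3 change carries straight to that chain (now 25 days).
That remains the longest chain; total 25 days.
Change in finish: 25 − 22 = +3 days.

3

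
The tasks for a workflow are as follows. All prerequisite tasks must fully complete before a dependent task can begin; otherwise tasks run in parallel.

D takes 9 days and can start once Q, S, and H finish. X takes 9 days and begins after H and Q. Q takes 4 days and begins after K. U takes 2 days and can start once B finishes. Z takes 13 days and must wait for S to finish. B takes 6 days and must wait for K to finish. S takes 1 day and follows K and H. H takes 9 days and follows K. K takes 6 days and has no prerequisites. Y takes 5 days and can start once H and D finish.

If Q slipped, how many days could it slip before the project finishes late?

6

Critical path: K→H→S→D→Y = 6+9+1+9+5 = 30, so the finish is 30 days.
Longest path through Q: 24 days (earliest finish 10, latest finish 16).
So Q can slip 16 − 10 = 6 days.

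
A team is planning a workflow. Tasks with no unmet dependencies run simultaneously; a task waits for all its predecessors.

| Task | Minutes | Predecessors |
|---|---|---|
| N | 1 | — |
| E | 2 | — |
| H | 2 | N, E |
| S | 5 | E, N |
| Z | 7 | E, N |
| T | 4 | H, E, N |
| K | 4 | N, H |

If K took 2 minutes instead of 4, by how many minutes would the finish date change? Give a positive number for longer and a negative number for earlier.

0

Critical path before the change: E→Z = 2+7 = 9 giving 9 minutes.
K is off the critical path — its longest chain is 8 minutes, giving 1 of slack.
That remains the longest chain; total 9 minutes.
Change in finish: 9 − 9 = +0 minutes.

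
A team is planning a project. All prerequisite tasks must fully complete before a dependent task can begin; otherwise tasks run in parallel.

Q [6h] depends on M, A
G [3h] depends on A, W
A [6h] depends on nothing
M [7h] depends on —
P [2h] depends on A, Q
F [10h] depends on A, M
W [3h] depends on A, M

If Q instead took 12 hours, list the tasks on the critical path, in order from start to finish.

M, Q, P

As given, the longest chain is M→F = 7+10 = 17, so the finish is 17 hours.
Q is off the critical path — its longest chain is 15 hours, giving 2 of slack.
Now M→Q→P = 7+12+2 = 21 is longest, so the finish becomes 21 hours.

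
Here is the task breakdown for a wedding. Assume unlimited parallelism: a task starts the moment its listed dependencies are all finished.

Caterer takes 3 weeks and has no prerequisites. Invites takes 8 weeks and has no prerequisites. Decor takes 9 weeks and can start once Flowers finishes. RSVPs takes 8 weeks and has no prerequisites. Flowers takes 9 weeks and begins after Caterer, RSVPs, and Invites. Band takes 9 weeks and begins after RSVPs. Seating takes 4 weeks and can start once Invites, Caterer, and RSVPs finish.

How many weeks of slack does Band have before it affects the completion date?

9

Critical path: Invites→Flowers→Decor = 8+9+9 = 26, so the finish is 26 weeks.
Band finishes as early as 17 and must finish by 26.
So Band can slip 26 − 17 = 9 weeks.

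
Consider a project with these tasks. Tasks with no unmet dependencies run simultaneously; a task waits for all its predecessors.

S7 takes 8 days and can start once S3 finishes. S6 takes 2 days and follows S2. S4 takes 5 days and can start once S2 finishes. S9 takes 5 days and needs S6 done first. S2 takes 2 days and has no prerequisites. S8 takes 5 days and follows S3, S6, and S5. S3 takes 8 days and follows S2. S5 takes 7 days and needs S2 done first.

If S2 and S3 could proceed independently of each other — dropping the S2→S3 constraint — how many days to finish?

16

Before: longest chain S2→S3→S7 = 2+8+8 = 18, finish 18.
Without S2→S3, S3's earliest start moves from 2 to 0.
New critical path: S3→S7 = 8+8 = 16 ⇒ 16 days.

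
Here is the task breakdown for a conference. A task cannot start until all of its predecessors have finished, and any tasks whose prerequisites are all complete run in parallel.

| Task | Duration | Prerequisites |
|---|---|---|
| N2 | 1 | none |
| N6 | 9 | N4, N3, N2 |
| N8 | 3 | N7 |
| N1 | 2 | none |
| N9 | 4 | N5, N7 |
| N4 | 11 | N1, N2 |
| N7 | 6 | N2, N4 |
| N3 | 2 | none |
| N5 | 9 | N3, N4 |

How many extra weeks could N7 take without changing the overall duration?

N1→N4→N5→N9 = 2+11+9+4 = 26 sets the makespan at 26 weeks.
N7 finishes as early as 19 and must finish by 22.
Slack of N7 = 16 − 13 = 3 weeks.

3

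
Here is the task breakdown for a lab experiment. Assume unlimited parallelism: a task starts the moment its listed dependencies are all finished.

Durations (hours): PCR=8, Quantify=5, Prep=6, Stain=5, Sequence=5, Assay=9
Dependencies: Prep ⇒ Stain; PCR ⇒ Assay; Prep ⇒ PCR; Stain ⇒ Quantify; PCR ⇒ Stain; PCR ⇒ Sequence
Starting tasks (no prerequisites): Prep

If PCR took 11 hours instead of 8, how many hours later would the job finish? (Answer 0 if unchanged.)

3

The binding path is Prep→PCR→Stain→Quantify = 6+8+5+5 = 24; finish at 24 hours.
Since PCR is critical, the +3 change carries straight to that chain (now 27 hours).
That remains the longest chain; total 27 hours.
Change in finish: 27 − 24 = +3 hours.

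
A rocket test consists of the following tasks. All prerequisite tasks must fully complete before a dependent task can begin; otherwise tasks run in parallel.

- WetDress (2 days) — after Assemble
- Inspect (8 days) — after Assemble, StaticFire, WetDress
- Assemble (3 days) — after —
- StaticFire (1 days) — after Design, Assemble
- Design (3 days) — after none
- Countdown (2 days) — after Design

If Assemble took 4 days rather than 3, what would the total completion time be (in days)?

As given, the longest chain is Assemble→WetDress→Inspect = 3+2+8 = 13, so the finish is 13 days.
Assemble is on the critical path; changing it to 4 makes that path 14 days.
The critical path is still Assemble→WetDress→Inspect; finish is now 14 days.

14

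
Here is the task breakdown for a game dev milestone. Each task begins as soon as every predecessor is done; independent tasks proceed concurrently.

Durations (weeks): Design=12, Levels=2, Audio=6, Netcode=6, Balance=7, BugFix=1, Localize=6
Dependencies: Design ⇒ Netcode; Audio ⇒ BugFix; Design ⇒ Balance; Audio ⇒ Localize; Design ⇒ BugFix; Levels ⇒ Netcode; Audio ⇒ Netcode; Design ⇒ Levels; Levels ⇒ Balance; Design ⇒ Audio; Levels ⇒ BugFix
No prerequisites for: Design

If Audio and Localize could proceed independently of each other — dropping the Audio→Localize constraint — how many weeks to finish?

24

Original critical path: Design→Audio→Netcode = 12+6+6 = 24 ⇒ 24 weeks.
Without Audio→Localize, Localize's earliest start moves from 18 to 0.
New critical path: Design→Audio→Netcode = 12+6+6 = 24 ⇒ 24 weeks.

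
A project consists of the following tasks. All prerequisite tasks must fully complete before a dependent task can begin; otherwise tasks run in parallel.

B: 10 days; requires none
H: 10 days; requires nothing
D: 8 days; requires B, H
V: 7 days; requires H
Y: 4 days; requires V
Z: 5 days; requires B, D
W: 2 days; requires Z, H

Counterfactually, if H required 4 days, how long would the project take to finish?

The binding path is H→D→Z→W = 10+8+5+2 = 25; finish at 25 days.
H lies on that path, so at 4 days the path becomes 19 days.
New critical path: B→D→Z→W = 10+8+5+2 = 25 ⇒ 25 days.

25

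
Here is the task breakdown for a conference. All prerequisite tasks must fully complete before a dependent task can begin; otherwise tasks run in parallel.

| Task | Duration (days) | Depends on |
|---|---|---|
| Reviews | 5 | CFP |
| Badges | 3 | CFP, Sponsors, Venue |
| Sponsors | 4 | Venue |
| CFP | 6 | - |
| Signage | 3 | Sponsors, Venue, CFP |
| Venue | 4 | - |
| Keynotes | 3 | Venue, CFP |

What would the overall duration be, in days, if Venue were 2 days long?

11

Baseline: Venue→Sponsors→Badges = 4+4+3 = 11 → 11 days.
Venue lies on that path, so at 2 days the path becomes 9 days.
The binding chain switches to CFP→Reviews = 6+5 = 11; finish 11 days.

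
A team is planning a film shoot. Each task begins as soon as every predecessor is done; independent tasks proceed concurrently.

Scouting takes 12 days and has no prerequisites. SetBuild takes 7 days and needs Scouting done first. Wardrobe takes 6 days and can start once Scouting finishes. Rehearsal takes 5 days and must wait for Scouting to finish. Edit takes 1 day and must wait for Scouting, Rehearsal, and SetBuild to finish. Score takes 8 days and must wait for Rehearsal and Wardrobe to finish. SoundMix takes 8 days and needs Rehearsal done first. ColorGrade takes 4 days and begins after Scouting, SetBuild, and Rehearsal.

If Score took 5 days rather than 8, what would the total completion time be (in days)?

25

As given, the longest chain is Scouting→Wardrobe→Score = 12+6+8 = 26, so the finish is 26 days.
Score lies on that path, so at 5 days the path becomes 23 days.
The binding chain switches to Scouting→Rehearsal→SoundMix = 12+5+8 = 25; finish 25 days.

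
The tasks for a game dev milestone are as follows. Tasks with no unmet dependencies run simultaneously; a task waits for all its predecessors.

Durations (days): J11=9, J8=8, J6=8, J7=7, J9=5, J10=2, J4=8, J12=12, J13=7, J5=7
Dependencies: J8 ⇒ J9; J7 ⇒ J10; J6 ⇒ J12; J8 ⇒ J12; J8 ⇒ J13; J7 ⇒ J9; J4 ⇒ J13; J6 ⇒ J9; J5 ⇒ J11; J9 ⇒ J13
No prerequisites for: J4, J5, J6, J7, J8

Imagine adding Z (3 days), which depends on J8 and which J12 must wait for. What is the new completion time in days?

Originally the project takes 20 days.
With Z inserted, J12 now waits for max(J8, J6, Z).
New critical path: J8→Z→J12 = 8+3+12 = 23 ⇒ 23 days.

23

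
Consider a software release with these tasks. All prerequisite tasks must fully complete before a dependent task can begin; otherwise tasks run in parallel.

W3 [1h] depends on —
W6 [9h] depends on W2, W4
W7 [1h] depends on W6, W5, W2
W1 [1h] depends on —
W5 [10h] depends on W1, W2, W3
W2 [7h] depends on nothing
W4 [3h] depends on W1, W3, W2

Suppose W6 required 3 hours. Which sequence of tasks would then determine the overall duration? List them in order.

W2, W5, W7

As given, the longest chain is W2→W4→W6→W7 = 7+3+9+1 = 20, so the finish is 20 hours.
Since W6 is critical, the -6 change carries straight to that chain (now 14 hours).
New critical path: W2→W5→W7 = 7+10+1 = 18 ⇒ 18 hours.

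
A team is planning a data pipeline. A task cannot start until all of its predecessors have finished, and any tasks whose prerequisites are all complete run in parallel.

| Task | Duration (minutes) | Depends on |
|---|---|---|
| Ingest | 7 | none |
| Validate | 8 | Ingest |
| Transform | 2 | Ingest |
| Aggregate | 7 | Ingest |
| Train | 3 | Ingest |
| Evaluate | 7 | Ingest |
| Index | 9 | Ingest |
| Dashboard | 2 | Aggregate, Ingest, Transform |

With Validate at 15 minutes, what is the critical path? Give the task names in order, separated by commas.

Ingest, Validate

Actual critical path: Ingest→Aggregate→Dashboard = 7+7+2 = 16 ⇒ 16 minutes.
The longest path through Validate is only 15 minutes, so Validate has float 1.
Now Ingest→Validate = 7+15 = 22 is longest, so the finish becomes 22 minutes.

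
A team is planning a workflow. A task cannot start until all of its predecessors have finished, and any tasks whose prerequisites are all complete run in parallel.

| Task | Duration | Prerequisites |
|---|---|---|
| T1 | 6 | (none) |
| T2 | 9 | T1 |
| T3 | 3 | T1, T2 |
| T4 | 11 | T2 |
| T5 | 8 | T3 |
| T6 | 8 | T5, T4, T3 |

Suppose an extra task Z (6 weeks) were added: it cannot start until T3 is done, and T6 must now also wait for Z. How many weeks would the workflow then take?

34

Originally the workflow takes 34 weeks.
With Z inserted, T6 now waits for max(T5, T4, T3, Z).
New critical path: T1→T2→T3→T5→T6 = 6+9+3+8+8 = 34 ⇒ 34 weeks.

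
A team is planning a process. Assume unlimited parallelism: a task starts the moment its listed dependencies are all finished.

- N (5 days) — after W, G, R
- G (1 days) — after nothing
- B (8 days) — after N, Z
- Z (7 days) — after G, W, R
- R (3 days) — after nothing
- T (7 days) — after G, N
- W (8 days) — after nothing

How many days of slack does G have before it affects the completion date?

7

W→Z→B = 8+7+8 = 23 sets the makespan at 23 days.
Longest path through G: 16 days (earliest finish 1, latest finish 8).
So G can slip 8 − 1 = 7 days.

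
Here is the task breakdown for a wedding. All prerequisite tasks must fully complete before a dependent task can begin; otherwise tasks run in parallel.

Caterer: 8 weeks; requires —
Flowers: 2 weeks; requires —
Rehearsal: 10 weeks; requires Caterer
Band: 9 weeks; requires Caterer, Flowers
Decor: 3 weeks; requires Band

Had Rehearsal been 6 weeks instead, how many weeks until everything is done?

20

Actual critical path: Caterer→Band→Decor = 8+9+3 = 20 ⇒ 20 weeks.
Rehearsal is off the critical path — its longest chain is 18 weeks, giving 2 of slack.
No other chain overtakes it, so the finish is 20 weeks.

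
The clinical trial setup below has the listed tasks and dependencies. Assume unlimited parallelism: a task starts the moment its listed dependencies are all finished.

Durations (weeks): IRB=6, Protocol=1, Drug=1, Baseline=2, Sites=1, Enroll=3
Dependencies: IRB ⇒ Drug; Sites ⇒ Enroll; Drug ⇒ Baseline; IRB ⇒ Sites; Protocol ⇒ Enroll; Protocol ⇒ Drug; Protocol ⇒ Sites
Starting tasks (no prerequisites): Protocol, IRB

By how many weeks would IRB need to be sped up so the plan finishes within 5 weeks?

Current finish: 10 weeks; target: 5.
IRB is on every critical path, so each week cut from IRB cuts the finish by one (this holds down to a finish of 5).
Need 10 − 5 = 5 weeks off IRB → IRB becomes 1 week, finish becomes 5.

5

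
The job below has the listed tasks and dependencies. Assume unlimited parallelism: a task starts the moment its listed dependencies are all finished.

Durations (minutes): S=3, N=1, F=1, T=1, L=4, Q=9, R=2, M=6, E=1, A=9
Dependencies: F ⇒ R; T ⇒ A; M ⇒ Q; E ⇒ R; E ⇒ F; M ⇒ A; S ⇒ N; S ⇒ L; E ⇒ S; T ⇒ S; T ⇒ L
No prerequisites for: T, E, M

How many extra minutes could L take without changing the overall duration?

Critical path: M→Q = 6+9 = 15, so the finish is 15 minutes.
L finishes as early as 8 and must finish by 15.
Slack of L = 11 − 4 = 7 minutes.

7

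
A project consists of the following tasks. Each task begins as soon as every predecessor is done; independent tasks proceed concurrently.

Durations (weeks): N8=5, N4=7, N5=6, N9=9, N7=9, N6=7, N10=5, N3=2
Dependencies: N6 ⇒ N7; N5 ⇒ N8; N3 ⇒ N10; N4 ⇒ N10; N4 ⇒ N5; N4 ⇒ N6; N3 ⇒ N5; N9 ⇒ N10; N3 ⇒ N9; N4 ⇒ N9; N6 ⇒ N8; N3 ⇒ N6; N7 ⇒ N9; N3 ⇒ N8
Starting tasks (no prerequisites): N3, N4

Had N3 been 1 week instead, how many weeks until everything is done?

Critical path before the change: N4→N6→N7→N9→N10 = 7+7+9+9+5 = 37 giving 37 weeks.
The longest path through N3 is only 32 weeks, so N3 has float 5.
No other chain overtakes it, so the finish is 37 weeks.

37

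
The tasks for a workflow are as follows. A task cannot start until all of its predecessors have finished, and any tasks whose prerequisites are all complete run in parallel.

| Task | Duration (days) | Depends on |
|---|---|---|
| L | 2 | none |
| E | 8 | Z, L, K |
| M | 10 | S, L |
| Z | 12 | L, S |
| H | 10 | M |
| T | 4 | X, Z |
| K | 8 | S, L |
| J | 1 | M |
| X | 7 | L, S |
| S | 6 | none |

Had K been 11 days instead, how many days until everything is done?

The binding path is S→Z→E = 6+12+8 = 26; finish at 26 days.
K is off the critical path — its longest chain is 22 days, giving 4 of slack.
The critical path is still S→Z→E; finish is now 26 days.

26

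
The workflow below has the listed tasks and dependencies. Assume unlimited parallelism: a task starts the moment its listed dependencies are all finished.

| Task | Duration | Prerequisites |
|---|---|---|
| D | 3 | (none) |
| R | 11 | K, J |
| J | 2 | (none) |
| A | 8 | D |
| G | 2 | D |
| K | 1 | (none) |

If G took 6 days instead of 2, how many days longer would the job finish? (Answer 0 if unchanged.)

0

Baseline: J→R = 2+11 = 13 → 13 days.
G is off the critical path — its longest chain is 5 days, giving 8 of slack.
That remains the longest chain; total 13 days.
Change in finish: 13 − 13 = +0 days.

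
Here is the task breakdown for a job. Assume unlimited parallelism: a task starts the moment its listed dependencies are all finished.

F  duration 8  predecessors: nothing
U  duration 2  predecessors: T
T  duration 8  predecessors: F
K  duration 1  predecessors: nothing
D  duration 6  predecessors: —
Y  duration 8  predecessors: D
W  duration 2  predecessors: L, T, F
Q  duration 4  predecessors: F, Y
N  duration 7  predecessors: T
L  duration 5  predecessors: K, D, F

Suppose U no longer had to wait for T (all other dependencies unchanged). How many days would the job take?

23

Before: longest chain F→T→N = 8+8+7 = 23, finish 23.
Without T→U, U's earliest start moves from 16 to 0.
The longest chain is now F→T→N = 8+8+7 = 23, so the job takes 23 days.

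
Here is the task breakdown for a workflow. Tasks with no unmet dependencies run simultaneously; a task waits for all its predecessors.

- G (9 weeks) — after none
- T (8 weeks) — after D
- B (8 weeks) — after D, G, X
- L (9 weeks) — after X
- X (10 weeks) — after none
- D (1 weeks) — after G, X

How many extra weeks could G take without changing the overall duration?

1

Critical path: X→D→T = 10+1+8 = 19, so the finish is 19 weeks.
The longest chain containing G totals 18 weeks.
Float = 19 − 18 = 1.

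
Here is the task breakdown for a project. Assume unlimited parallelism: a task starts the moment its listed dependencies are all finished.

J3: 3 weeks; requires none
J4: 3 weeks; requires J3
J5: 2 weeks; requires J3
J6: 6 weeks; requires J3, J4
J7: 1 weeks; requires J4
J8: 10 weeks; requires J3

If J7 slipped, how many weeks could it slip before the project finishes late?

The longest chain is J3→J8 = 3+10 = 13; overall finish 13 weeks.
J7 finishes as early as 7 and must finish by 13.
Float = 13 − 7 = 6.

6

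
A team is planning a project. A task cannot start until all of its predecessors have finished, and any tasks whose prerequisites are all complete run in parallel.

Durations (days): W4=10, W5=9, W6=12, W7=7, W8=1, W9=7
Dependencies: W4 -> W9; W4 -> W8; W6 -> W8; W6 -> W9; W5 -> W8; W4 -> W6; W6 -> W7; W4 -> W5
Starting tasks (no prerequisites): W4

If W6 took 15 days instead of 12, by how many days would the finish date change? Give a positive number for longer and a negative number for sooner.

As given, the longest chain is W4→W6→W7 = 10+12+7 = 29, so the finish is 29 days.
Since W6 is critical, the +3 change carries straight to that chain (now 32 days).
That remains the longest chain; total 32 days.
Change in finish: 32 − 29 = +3 days.

3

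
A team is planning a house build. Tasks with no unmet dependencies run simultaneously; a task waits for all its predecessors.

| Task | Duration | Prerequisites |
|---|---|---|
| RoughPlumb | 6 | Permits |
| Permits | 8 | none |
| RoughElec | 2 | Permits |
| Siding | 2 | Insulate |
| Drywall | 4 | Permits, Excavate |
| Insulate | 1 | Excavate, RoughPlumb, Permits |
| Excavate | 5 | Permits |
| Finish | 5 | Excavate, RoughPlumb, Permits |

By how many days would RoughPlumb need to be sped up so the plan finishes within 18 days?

Current finish: 19 days; target: 18.
RoughPlumb is on every critical path, so each day cut from RoughPlumb cuts the finish by one (this holds down to a finish of 18).
Need 19 − 18 = 1 day off RoughPlumb → RoughPlumb becomes 5 days, finish becomes 18.

1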